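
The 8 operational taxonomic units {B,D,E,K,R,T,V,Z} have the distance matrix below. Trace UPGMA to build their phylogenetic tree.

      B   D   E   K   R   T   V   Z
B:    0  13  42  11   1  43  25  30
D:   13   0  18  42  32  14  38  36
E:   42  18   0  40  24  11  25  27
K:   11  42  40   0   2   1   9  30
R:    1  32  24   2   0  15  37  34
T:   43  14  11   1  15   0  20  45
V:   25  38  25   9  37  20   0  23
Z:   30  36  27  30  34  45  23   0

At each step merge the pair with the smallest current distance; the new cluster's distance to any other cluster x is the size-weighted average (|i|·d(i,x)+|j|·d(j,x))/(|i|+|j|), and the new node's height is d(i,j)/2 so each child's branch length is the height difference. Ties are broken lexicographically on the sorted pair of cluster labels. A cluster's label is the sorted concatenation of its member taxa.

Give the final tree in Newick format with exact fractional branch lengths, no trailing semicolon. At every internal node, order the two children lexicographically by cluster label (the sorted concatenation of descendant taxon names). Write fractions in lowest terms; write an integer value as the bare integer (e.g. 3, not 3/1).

((((B:1/2,R:1/2):127/12,((K:1/2,T:1/2):27/4,V:29/4):23/6):89/30,(D:9,E:9):101/20):283/140,Z:225/14)

step 1: merge (B,R) at d=1; branch lengths B→1/2, R→1/2; new cluster BR
  updated: d(BR,D)=45/2, d(BR,E)=33, d(BR,K)=13/2, d(BR,T)=29, d(BR,V)=31, d(BR,Z)=32
step 2: merge (K,T) at d=1; branch lengths K→1/2, T→1/2; new cluster KT
  updated: d(BR,KT)=71/4, d(D,KT)=28, d(E,KT)=51/2, d(KT,V)=29/2, d(KT,Z)=75/2
step 3: merge (KT,V) at d=29/2; branch lengths KT→27/4, V→29/4; new cluster KTV
  updated: d(BR,KTV)=133/6, d(D,KTV)=94/3, d(E,KTV)=76/3, d(KTV,Z)=98/3
step 4: merge (D,E) at d=18; branch lengths D→9, E→9; new cluster DE
  updated: d(BR,DE)=111/4, d(DE,KTV)=85/3, d(DE,Z)=63/2
step 5: merge (BR,KTV) at d=133/6; branch lengths BR→127/12, KTV→23/6; new cluster BKRTV
  updated: d(BKRTV,DE)=281/10, d(BKRTV,Z)=162/5
step 6: merge (BKRTV,DE) at d=281/10; branch lengths BKRTV→89/30, DE→101/20; new cluster BDEKRTV
  updated: d(BDEKRTV,Z)=225/7
step 7: merge (BDEKRTV,Z) at d=225/7; branch lengths BDEKRTV→283/140, Z→225/14; new cluster BDEKRTVZ
final tree: ((((B:1/2,R:1/2):127/12,((K:1/2,T:1/2):27/4,V:29/4):23/6):89/30,(D:9,E:9):101/20):283/140,Z:225/14)
total length: 31301/420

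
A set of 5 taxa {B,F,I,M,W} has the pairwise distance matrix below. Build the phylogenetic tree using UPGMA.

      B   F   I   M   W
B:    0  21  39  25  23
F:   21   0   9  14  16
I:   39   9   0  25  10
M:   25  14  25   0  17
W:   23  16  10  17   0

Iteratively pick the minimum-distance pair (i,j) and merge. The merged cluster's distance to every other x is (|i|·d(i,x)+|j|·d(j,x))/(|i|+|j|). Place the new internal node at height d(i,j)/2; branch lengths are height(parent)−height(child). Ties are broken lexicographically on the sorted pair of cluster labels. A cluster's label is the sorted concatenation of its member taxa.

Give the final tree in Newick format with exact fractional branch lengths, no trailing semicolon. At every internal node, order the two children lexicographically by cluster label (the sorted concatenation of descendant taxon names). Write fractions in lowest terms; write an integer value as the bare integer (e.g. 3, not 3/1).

(B:27/2,(((F:9/2,I:9/2):2,W:13/2):17/6,M:28/3):25/6)

iteration 1: select F,I (d=9); attach at lengths (9/2, 9/2); label the merged cluster FI
  updated: d(B,FI)=30, d(FI,M)=39/2, d(FI,W)=13
iteration 2: select FI,W (d=13); attach at lengths (2, 13/2); label the merged cluster FIW
  updated: d(B,FIW)=83/3, d(FIW,M)=56/3
iteration 3: select FIW,M (d=56/3); attach at lengths (17/6, 28/3); label the merged cluster FIMW
  updated: d(B,FIMW)=27
iteration 4: select B,FIMW (d=27); attach at lengths (27/2, 25/6); label the merged cluster BFIMW
final tree: (B:27/2,(((F:9/2,I:9/2):2,W:13/2):17/6,M:28/3):25/6)
total length: 142/3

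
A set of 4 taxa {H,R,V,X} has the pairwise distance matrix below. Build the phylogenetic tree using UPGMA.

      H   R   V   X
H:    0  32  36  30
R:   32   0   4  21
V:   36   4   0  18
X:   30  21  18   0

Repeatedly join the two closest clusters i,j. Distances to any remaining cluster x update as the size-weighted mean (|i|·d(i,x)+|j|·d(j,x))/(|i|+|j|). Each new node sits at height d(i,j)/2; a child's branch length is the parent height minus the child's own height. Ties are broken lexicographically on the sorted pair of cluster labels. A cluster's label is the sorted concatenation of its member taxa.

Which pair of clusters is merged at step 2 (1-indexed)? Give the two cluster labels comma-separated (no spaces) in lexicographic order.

RV,X

1. join R+V (d=4) ⇒ RV; edges |R|=2, |V|=2
  updated: d(H,RV)=34, d(RV,X)=39/2
2. join RV+X (d=39/2) ⇒ RVX; edges |RV|=31/4, |X|=39/4
  updated: d(H,RVX)=98/3
3. join H+RVX (d=98/3) ⇒ HRVX; edges |H|=49/3, |RVX|=79/12
final tree: (H:49/3,((R:2,V:2):31/4,X:39/4):79/12)
total length: 533/12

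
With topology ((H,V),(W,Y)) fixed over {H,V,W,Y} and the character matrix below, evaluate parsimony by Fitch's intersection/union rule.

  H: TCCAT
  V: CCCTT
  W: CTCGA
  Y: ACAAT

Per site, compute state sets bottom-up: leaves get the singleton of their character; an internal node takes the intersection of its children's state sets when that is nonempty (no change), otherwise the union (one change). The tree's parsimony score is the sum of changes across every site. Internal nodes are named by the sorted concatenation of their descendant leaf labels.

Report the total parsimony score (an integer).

7

site 0, node HV: H={T} ∪ V={C} → {C,T} (+1)
site 0, node WY: W={C} ∪ Y={A} → {A,C} (+1)
site 0, node HVWY: HV={C,T} ∩ WY={A,C} → {C} (+0)
site 1, node HV: H={C} ∩ V={C} → {C} (+0)
site 1, node WY: W={T} ∪ Y={C} → {C,T} (+1)
site 1, node HVWY: HV={C} ∩ WY={C,T} → {C} (+0)
site 2, node HV: H={C} ∩ V={C} → {C} (+0)
site 2, node WY: W={C} ∪ Y={A} → {A,C} (+1)
site 2, node HVWY: HV={C} ∩ WY={A,C} → {C} (+0)
site 3, node HV: H={A} ∪ V={T} → {A,T} (+1)
site 3, node WY: W={G} ∪ Y={A} → {A,G} (+1)
site 3, node HVWY: HV={A,T} ∩ WY={A,G} → {A} (+0)
site 4, node HV: H={T} ∩ V={T} → {T} (+0)
site 4, node WY: W={A} ∪ Y={T} → {A,T} (+1)
site 4, node HVWY: HV={T} ∩ WY={A,T} → {T} (+0)
per-site changes: [2, 1, 1, 2, 1]; total = 7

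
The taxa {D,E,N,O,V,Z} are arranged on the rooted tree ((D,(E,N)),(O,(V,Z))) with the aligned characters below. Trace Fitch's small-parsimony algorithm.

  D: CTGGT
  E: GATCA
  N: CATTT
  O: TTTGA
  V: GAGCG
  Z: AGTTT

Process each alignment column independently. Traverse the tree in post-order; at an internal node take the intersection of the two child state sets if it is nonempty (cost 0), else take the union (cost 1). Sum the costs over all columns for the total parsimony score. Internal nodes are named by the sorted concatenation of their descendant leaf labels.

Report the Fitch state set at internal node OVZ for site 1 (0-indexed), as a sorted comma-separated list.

A,G,T

[col 0] EN: children E:{G}, N:{C} ∪→ {C,G}; cost 1
[col 0] DEN: children D:{C}, EN:{C,G} ∩→ {C}; cost 0
[col 0] VZ: children V:{G}, Z:{A} ∪→ {A,G}; cost 1
[col 0] OVZ: children O:{T}, VZ:{A,G} ∪→ {A,G,T}; cost 1
[col 0] DENOVZ: children DEN:{C}, OVZ:{A,G,T} ∪→ {A,C,G,T}; cost 1
[col 1] EN: children E:{A}, N:{A} ∩→ {A}; cost 0
[col 1] DEN: children D:{T}, EN:{A} ∪→ {A,T}; cost 1
[col 1] VZ: children V:{A}, Z:{G} ∪→ {A,G}; cost 1
[col 1] OVZ: children O:{T}, VZ:{A,G} ∪→ {A,G,T}; cost 1
[col 1] DENOVZ: children DEN:{A,T}, OVZ:{A,G,T} ∩→ {A,T}; cost 0
[col 2] EN: children E:{T}, N:{T} ∩→ {T}; cost 0
[col 2] DEN: children D:{G}, EN:{T} ∪→ {G,T}; cost 1
[col 2] VZ: children V:{G}, Z:{T} ∪→ {G,T}; cost 1
[col 2] OVZ: children O:{T}, VZ:{G,T} ∩→ {T}; cost 0
[col 2] DENOVZ: children DEN:{G,T}, OVZ:{T} ∩→ {T}; cost 0
[col 3] EN: children E:{C}, N:{T} ∪→ {C,T}; cost 1
[col 3] DEN: children D:{G}, EN:{C,T} ∪→ {C,G,T}; cost 1
[col 3] VZ: children V:{C}, Z:{T} ∪→ {C,T}; cost 1
[col 3] OVZ: children O:{G}, VZ:{C,T} ∪→ {C,G,T}; cost 1
[col 3] DENOVZ: children DEN:{C,G,T}, OVZ:{C,G,T} ∩→ {C,G,T}; cost 0
[col 4] EN: children E:{A}, N:{T} ∪→ {A,T}; cost 1
[col 4] DEN: children D:{T}, EN:{A,T} ∩→ {T}; cost 0
[col 4] VZ: children V:{G}, Z:{T} ∪→ {G,T}; cost 1
[col 4] OVZ: children O:{A}, VZ:{G,T} ∪→ {A,G,T}; cost 1
[col 4] DENOVZ: children DEN:{T}, OVZ:{A,G,T} ∩→ {T}; cost 0
per-site changes: [4, 3, 2, 4, 3]; total = 16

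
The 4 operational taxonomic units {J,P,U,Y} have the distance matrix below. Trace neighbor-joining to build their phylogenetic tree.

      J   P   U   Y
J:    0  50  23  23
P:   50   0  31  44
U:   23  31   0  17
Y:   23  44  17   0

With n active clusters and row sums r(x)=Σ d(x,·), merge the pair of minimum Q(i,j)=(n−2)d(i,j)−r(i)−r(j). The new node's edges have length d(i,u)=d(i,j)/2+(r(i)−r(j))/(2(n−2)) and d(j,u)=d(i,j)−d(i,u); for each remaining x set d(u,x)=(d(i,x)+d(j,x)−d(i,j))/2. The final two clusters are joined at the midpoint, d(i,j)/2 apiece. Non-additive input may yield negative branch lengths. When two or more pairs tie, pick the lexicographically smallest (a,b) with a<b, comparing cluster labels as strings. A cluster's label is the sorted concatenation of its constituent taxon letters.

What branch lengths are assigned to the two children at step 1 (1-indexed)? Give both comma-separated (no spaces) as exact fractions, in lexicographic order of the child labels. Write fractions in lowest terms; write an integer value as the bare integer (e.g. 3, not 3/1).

1. join J+Y (d=23, Q=-134) ⇒ JY; edges |J|=29/2, |Y|=17/2
  updated: d(JY,P)=71/2, d(JY,U)=17/2
2. join JY+P (d=71/2, Q=-75) ⇒ JPY; edges |JY|=13/2, |P|=29
  updated: d(JPY,U)=2
3. join JPY+U (d=2) ⇒ JPUY; edges |JPY|=1, |U|=1
final tree: (((J:29/2,Y:17/2):13/2,P:29):1,U:1)
total length: 121/2

29/2,17/2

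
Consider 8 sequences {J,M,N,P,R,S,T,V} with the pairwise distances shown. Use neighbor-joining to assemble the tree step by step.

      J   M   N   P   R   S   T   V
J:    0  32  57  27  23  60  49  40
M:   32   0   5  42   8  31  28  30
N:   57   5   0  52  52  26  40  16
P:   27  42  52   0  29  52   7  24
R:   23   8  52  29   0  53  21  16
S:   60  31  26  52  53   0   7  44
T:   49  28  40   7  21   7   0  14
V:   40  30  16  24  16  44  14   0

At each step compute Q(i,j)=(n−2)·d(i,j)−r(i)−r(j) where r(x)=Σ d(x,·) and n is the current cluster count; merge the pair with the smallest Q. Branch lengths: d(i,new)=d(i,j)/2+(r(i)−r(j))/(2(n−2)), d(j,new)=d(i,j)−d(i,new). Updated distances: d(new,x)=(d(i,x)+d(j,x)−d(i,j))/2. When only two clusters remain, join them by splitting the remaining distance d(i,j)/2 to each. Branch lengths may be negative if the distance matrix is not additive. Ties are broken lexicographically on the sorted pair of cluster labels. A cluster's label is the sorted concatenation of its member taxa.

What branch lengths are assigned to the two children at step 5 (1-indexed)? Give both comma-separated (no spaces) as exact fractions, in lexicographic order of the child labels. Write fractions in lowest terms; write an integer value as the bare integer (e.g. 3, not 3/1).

171/32,181/32

step 1: merge (S,T) at d=7, Q=-397; branch lengths S→149/12, T→-65/12; new cluster ST
  updated: d(J,ST)=51, d(M,ST)=26, d(N,ST)=59/2, d(P,ST)=26, d(R,ST)=67/2, d(ST,V)=51/2
step 2: merge (M,N) at d=5, Q=-659/2; branch lengths M→-87/20, N→187/20; new cluster MN
  updated: d(J,MN)=42, d(MN,P)=89/2, d(MN,R)=55/2, d(MN,ST)=101/4, d(MN,V)=41/2
step 3: merge (J,P) at d=27, Q=-451/2; branch lengths J→281/16, P→151/16; new cluster JP
  updated: d(JP,MN)=119/4, d(JP,R)=25/2, d(JP,ST)=25, d(JP,V)=37/2
step 4: merge (JP,R) at d=25/2, Q=-551/4; branch lengths JP→45/8, R→55/8; new cluster JPR
  updated: d(JPR,MN)=179/8, d(JPR,ST)=23, d(JPR,V)=11
step 5: merge (JPR,V) at d=11, Q=-731/8; branch lengths JPR→171/32, V→181/32; new cluster JPRV
  updated: d(JPRV,MN)=255/16, d(JPRV,ST)=75/4
step 6: merge (JPRV,MN) at d=255/16, Q=-959/16; branch lengths JPRV→151/32, MN→359/32; new cluster JMNPRV
  updated: d(JMNPRV,ST)=449/32
step 7: merge (JMNPRV,ST) at d=449/32; branch lengths JMNPRV→449/64, ST→449/64; new cluster JMNPRSTV
final tree: (((((J:281/16,P:151/16):45/8,R:55/8):171/32,V:181/32):151/32,(M:-87/20,N:187/20):359/32):449/64,(S:149/12,T:-65/12):449/64)
total length: 2959/32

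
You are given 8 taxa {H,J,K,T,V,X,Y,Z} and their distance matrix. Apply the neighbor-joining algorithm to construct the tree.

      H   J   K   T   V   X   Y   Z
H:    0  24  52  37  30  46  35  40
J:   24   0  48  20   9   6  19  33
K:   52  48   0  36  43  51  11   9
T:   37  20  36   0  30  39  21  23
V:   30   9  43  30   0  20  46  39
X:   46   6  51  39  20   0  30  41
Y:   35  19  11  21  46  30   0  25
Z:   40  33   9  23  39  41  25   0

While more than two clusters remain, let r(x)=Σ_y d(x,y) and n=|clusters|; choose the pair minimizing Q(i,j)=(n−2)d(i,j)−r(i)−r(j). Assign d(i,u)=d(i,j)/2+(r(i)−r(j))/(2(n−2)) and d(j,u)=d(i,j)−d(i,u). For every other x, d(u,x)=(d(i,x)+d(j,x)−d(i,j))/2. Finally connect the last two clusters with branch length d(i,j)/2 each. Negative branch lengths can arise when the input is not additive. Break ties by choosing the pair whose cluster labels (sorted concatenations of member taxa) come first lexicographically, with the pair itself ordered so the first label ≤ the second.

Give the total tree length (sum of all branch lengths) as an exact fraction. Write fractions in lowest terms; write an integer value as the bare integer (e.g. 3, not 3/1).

5703/64

iteration 1: select K,Z (d=9, Q=-406); attach at lengths (47/6, 7/6); label the merged cluster KZ
  updated: d(H,KZ)=83/2, d(J,KZ)=36, d(KZ,T)=25, d(KZ,V)=73/2, d(KZ,X)=83/2, d(KZ,Y)=27/2
iteration 2: select KZ,Y (d=27/2, Q=-291); attach at lengths (97/10, 19/5); label the merged cluster KYZ
  updated: d(H,KYZ)=63/2, d(J,KYZ)=83/4, d(KYZ,T)=65/4, d(KYZ,V)=69/2, d(KYZ,X)=29
iteration 3: select KYZ,T (d=65/4, Q=-837/4); attach at lengths (219/32, 301/32); label the merged cluster KTYZ
  updated: d(H,KTYZ)=209/8, d(J,KTYZ)=49/4, d(KTYZ,V)=193/8, d(KTYZ,X)=207/8
iteration 4: select H,KTYZ (d=209/8, Q=-1089/8); attach at lengths (929/48, 325/48); label the merged cluster HKTYZ
  updated: d(HKTYZ,J)=81/16, d(HKTYZ,V)=14, d(HKTYZ,X)=183/8
iteration 5: select HKTYZ,V (d=14, Q=-911/16); attach at lengths (431/64, 465/64); label the merged cluster HKTVYZ
  updated: d(HKTVYZ,J)=1/32, d(HKTVYZ,X)=231/16
iteration 6: select HKTVYZ,J (d=1/32, Q=-655/32); attach at lengths (271/64, -269/64); label the merged cluster HJKTVYZ
  updated: d(HJKTVYZ,X)=653/64
iteration 7: select HJKTVYZ,X (d=653/64); attach at lengths (653/128, 653/128); label the merged cluster HJKTVXYZ
final tree: ((((H:929/48,(((K:47/6,Z:7/6):97/10,Y:19/5):219/32,T:301/32):325/48):431/64,V:465/64):271/64,J:-269/64):653/128,X:653/128)
total length: 5703/64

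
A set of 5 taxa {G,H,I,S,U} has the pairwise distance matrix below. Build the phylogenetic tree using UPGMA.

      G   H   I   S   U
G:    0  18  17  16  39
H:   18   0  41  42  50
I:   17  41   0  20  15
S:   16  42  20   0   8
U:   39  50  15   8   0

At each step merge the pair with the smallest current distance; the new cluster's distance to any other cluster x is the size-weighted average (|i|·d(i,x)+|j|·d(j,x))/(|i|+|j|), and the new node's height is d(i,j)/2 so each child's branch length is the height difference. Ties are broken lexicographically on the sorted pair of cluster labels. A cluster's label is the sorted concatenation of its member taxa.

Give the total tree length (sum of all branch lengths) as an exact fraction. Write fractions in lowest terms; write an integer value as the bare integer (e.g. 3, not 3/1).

123/2

step 1: merge (S,U) at d=8; branch lengths S→4, U→4; new cluster SU
  updated: d(G,SU)=55/2, d(H,SU)=46, d(I,SU)=35/2
step 2: merge (G,I) at d=17; branch lengths G→17/2, I→17/2; new cluster GI
  updated: d(GI,H)=59/2, d(GI,SU)=45/2
step 3: merge (GI,SU) at d=45/2; branch lengths GI→11/4, SU→29/4; new cluster GISU
  updated: d(GISU,H)=151/4
step 4: merge (GISU,H) at d=151/4; branch lengths GISU→61/8, H→151/8; new cluster GHISU
final tree: (((G:17/2,I:17/2):11/4,(S:4,U:4):29/4):61/8,H:151/8)
total length: 123/2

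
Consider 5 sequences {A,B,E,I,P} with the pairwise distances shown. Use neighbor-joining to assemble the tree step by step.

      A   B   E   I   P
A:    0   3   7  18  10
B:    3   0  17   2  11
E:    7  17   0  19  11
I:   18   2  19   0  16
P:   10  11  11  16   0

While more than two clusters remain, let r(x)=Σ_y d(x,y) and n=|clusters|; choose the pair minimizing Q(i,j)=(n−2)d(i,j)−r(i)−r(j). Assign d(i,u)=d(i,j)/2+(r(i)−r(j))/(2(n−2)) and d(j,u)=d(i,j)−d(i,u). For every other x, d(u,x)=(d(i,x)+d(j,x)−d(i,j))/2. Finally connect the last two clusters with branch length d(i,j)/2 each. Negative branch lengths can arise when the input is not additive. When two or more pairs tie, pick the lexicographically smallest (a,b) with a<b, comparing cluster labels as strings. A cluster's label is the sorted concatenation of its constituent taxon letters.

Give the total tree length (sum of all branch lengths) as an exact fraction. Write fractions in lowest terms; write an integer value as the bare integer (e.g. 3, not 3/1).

189/8

1. join B+I (d=2, Q=-82) ⇒ BI; edges |B|=-8/3, |I|=14/3
  updated: d(A,BI)=19/2, d(BI,E)=17, d(BI,P)=25/2
2. join A+E (d=7, Q=-95/2) ⇒ AE; edges |A|=11/8, |E|=45/8
  updated: d(AE,BI)=39/4, d(AE,P)=7
3. join AE+BI (d=39/4, Q=-117/4) ⇒ ABEI; edges |AE|=17/8, |BI|=61/8
  updated: d(ABEI,P)=39/8
4. join ABEI+P (d=39/8) ⇒ ABEIP; edges |ABEI|=39/16, |P|=39/16
final tree: (((A:11/8,E:45/8):17/8,(B:-8/3,I:14/3):61/8):39/16,P:39/16)
total length: 189/8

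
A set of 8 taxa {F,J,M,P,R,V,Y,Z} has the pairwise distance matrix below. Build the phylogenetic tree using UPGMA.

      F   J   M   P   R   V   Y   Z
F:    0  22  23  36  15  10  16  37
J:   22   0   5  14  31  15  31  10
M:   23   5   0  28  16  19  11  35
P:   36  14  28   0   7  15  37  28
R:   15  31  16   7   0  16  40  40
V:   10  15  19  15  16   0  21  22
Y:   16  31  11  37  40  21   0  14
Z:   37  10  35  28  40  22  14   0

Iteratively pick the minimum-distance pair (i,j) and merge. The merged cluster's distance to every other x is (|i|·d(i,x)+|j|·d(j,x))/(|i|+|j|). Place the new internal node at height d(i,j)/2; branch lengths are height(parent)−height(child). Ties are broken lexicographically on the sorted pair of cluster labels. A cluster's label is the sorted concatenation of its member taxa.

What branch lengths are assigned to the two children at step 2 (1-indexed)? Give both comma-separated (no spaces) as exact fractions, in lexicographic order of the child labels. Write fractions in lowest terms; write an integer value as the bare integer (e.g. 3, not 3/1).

7/2,7/2

iteration 1: select J,M (d=5); attach at lengths (5/2, 5/2); label the merged cluster JM
  updated: d(F,JM)=45/2, d(JM,P)=21, d(JM,R)=47/2, d(JM,V)=17, d(JM,Y)=21, d(JM,Z)=45/2
iteration 2: select P,R (d=7); attach at lengths (7/2, 7/2); label the merged cluster PR
  updated: d(F,PR)=51/2, d(JM,PR)=89/4, d(PR,V)=31/2, d(PR,Y)=77/2, d(PR,Z)=34
iteration 3: select F,V (d=10); attach at lengths (5, 5); label the merged cluster FV
  updated: d(FV,JM)=79/4, d(FV,PR)=41/2, d(FV,Y)=37/2, d(FV,Z)=59/2
iteration 4: select Y,Z (d=14); attach at lengths (7, 7); label the merged cluster YZ
  updated: d(FV,YZ)=24, d(JM,YZ)=87/4, d(PR,YZ)=145/4
iteration 5: select FV,JM (d=79/4); attach at lengths (39/8, 59/8); label the merged cluster FJMV
  updated: d(FJMV,PR)=171/8, d(FJMV,YZ)=183/8
iteration 6: select FJMV,PR (d=171/8); attach at lengths (13/16, 115/16); label the merged cluster FJMPRV
  updated: d(FJMPRV,YZ)=82/3
iteration 7: select FJMPRV,YZ (d=82/3); attach at lengths (143/48, 20/3); label the merged cluster FJMPRVYZ
final tree: ((((F:5,V:5):39/8,(J:5/2,M:5/2):59/8):13/16,(P:7/2,R:7/2):115/16):143/48,(Y:7,Z:7):20/3)
total length: 3163/48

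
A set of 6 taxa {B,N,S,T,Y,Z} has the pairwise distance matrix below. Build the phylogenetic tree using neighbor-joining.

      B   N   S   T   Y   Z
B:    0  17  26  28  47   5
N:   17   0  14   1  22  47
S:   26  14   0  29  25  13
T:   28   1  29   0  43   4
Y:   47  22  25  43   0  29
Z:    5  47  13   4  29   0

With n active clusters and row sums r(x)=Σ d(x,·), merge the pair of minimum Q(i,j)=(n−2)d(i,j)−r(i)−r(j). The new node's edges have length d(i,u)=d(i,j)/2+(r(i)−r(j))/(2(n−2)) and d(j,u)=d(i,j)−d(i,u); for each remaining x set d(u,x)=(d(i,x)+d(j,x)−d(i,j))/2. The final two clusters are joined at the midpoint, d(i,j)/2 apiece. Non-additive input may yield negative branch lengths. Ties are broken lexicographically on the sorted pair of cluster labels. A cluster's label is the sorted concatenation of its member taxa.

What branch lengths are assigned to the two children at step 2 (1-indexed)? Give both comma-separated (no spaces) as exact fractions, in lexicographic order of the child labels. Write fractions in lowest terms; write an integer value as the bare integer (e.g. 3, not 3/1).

1. join N+T (d=1, Q=-202) ⇒ NT; edges |N|=0, |T|=1
  updated: d(B,NT)=22, d(NT,S)=21, d(NT,Y)=32, d(NT,Z)=25
2. join B+Z (d=5, Q=-157) ⇒ BZ; edges |B|=43/6, |Z|=-13/6
  updated: d(BZ,NT)=21, d(BZ,S)=17, d(BZ,Y)=71/2
3. join BZ+NT (d=21, Q=-211/2) ⇒ BNTZ; edges |BZ|=83/8, |NT|=85/8
  updated: d(BNTZ,S)=17/2, d(BNTZ,Y)=93/4
4. join BNTZ+S (d=17/2, Q=-227/4) ⇒ BNSTZ; edges |BNTZ|=27/8, |S|=41/8
  updated: d(BNSTZ,Y)=159/8
5. join BNSTZ+Y (d=159/8) ⇒ BNSTYZ; edges |BNSTZ|=159/16, |Y|=159/16
final tree: ((((B:43/6,Z:-13/6):83/8,(N:0,T:1):85/8):27/8,S:41/8):159/16,Y:159/16)
total length: 443/8

43/6,-13/6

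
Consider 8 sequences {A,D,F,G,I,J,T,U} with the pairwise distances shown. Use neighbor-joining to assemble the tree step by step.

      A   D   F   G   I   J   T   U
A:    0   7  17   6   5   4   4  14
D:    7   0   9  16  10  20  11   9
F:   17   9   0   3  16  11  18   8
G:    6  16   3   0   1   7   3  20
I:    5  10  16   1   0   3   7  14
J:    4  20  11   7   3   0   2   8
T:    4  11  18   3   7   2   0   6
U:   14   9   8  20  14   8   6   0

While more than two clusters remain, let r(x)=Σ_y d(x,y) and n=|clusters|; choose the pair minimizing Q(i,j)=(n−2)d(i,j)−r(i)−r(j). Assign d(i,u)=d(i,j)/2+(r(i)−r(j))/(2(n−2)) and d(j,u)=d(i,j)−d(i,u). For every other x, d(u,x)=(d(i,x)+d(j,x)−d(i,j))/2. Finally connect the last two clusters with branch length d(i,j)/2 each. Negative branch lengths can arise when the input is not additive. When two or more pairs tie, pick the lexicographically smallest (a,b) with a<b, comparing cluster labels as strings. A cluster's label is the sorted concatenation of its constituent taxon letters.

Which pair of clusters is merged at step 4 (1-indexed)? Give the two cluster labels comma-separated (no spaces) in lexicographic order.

step 1: merge (F,G) at d=3, Q=-120; branch lengths F→11/3, G→-2/3; new cluster FG
  updated: d(A,FG)=10, d(D,FG)=11, d(FG,I)=7, d(FG,J)=15/2, d(FG,T)=9, d(FG,U)=25/2
step 2: merge (D,U) at d=9, Q=-173/2; branch lengths D→99/20, U→81/20; new cluster DU
  updated: d(A,DU)=6, d(DU,FG)=29/4, d(DU,I)=15/2, d(DU,J)=19/2, d(DU,T)=4
step 3: merge (DU,FG) at d=29/4, Q=-46; branch lengths DU→45/16, FG→71/16; new cluster DFGU
  updated: d(A,DFGU)=35/8, d(DFGU,I)=29/8, d(DFGU,J)=39/8, d(DFGU,T)=23/8
step 4: merge (J,T) at d=2, Q=-95/4; branch lengths J→2/3, T→4/3; new cluster JT
  updated: d(A,JT)=3, d(DFGU,JT)=23/8, d(I,JT)=4
step 5: merge (A,JT) at d=3, Q=-65/4; branch lengths A→17/8, JT→7/8; new cluster AJT
  updated: d(AJT,DFGU)=17/8, d(AJT,I)=3
step 6: merge (AJT,DFGU) at d=17/8, Q=-35/4; branch lengths AJT→3/4, DFGU→11/8; new cluster ADFGJTU
  updated: d(ADFGJTU,I)=9/4
step 7: merge (ADFGJTU,I) at d=9/4; branch lengths ADFGJTU→9/8, I→9/8; new cluster ADFGIJTU
final tree: (((A:17/8,(J:2/3,T:4/3):7/8):3/4,((D:99/20,U:81/20):45/16,(F:11/3,G:-2/3):71/16):11/8):9/8,I:9/8)
total length: 229/8

J,T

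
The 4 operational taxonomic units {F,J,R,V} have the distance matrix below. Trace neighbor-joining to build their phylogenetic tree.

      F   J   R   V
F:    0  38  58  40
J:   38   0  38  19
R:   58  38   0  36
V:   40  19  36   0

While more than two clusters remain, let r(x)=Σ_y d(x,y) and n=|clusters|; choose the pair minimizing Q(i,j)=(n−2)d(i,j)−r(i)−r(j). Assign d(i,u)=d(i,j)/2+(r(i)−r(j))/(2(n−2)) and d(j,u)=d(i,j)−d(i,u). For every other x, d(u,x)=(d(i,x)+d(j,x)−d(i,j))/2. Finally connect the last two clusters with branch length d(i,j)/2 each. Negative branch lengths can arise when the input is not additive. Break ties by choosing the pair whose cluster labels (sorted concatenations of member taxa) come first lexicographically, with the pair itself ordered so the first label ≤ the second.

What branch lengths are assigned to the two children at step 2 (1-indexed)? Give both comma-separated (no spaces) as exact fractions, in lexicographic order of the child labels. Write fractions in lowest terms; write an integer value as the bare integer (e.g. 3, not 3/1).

iteration 1: select F,J (d=38, Q=-155); attach at lengths (117/4, 35/4); label the merged cluster FJ
  updated: d(FJ,R)=29, d(FJ,V)=21/2
iteration 2: select FJ,R (d=29, Q=-151/2); attach at lengths (7/4, 109/4); label the merged cluster FJR
  updated: d(FJR,V)=35/4
iteration 3: select FJR,V (d=35/4); attach at lengths (35/8, 35/8); label the merged cluster FJRV
final tree: (((F:117/4,J:35/4):7/4,R:109/4):35/8,V:35/8)
total length: 303/4

7/4,109/4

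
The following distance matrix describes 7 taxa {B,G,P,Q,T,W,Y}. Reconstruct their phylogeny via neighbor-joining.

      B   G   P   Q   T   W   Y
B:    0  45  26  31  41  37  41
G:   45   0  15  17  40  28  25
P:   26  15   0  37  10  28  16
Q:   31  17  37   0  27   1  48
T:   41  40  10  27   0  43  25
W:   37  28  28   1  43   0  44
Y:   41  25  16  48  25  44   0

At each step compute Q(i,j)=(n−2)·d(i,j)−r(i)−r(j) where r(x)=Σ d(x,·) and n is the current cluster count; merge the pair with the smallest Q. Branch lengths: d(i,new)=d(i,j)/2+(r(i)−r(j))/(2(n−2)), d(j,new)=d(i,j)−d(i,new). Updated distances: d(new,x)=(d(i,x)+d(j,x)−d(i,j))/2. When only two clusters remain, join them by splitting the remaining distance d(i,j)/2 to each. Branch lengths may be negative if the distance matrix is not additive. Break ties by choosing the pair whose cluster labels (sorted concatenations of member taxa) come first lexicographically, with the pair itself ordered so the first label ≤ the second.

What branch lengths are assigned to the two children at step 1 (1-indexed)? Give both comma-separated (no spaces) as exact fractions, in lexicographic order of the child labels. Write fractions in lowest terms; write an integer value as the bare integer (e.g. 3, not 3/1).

iteration 1: select Q,W (d=1, Q=-337); attach at lengths (-3/2, 5/2); label the merged cluster QW
  updated: d(B,QW)=67/2, d(G,QW)=22, d(P,QW)=32, d(QW,T)=69/2, d(QW,Y)=91/2
iteration 2: select G,QW (d=22, Q=-453/2); attach at lengths (135/16, 217/16); label the merged cluster GQW
  updated: d(B,GQW)=113/4, d(GQW,P)=25/2, d(GQW,T)=105/4, d(GQW,Y)=97/4
iteration 3: select B,GQW (d=113/4, Q=-571/4); attach at lengths (173/8, 53/8); label the merged cluster BGQW
  updated: d(BGQW,P)=41/8, d(BGQW,T)=39/2, d(BGQW,Y)=37/2
iteration 4: select BGQW,Y (d=37/2, Q=-525/8); attach at lengths (165/32, 427/32); label the merged cluster BGQWY
  updated: d(BGQWY,P)=21/16, d(BGQWY,T)=13
iteration 5: select BGQWY,P (d=21/16, Q=-389/16); attach at lengths (69/32, -27/32); label the merged cluster BGPQWY
  updated: d(BGPQWY,T)=347/32
iteration 6: select BGPQWY,T (d=347/32); attach at lengths (347/64, 347/64); label the merged cluster BGPQTWY
final tree: ((((B:173/8,(G:135/16,(Q:-3/2,W:5/2):217/16):53/8):165/32,Y:427/32):69/32,P:-27/32):347/64,T:347/64)
total length: 2621/32

-3/2,5/2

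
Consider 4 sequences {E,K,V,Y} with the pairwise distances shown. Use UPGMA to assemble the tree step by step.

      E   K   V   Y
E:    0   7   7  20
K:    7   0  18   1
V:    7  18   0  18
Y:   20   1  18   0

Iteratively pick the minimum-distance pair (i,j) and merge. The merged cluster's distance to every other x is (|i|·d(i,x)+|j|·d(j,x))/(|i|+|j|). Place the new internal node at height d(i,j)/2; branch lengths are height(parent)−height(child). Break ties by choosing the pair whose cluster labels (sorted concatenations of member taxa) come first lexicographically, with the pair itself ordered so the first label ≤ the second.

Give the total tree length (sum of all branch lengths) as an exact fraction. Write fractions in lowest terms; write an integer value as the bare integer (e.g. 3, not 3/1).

step 1: merge (K,Y) at d=1; branch lengths K→1/2, Y→1/2; new cluster KY
  updated: d(E,KY)=27/2, d(KY,V)=18
step 2: merge (E,V) at d=7; branch lengths E→7/2, V→7/2; new cluster EV
  updated: d(EV,KY)=63/4
step 3: merge (EV,KY) at d=63/4; branch lengths EV→35/8, KY→59/8; new cluster EKVY
final tree: ((E:7/2,V:7/2):35/8,(K:1/2,Y:1/2):59/8)
total length: 79/4

79/4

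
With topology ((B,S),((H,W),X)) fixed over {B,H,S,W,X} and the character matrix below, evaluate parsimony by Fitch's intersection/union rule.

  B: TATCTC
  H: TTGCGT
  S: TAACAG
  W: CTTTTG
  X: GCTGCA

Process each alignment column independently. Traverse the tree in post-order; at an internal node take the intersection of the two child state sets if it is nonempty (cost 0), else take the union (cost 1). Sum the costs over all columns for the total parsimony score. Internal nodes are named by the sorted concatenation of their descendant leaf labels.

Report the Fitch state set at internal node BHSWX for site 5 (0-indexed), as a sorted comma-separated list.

BS@0: {T} ∩ {T} = {T} (intersection, +0)
HW@0: {T} ∪ {C} = {C,T} (union, +1)
HWX@0: {C,T} ∪ {G} = {C,G,T} (union, +1)
BHSWX@0: {T} ∩ {C,G,T} = {T} (intersection, +0)
BS@1: {A} ∩ {A} = {A} (intersection, +0)
HW@1: {T} ∩ {T} = {T} (intersection, +0)
HWX@1: {T} ∪ {C} = {C,T} (union, +1)
BHSWX@1: {A} ∪ {C,T} = {A,C,T} (union, +1)
BS@2: {T} ∪ {A} = {A,T} (union, +1)
HW@2: {G} ∪ {T} = {G,T} (union, +1)
HWX@2: {G,T} ∩ {T} = {T} (intersection, +0)
BHSWX@2: {A,T} ∩ {T} = {T} (intersection, +0)
BS@3: {C} ∩ {C} = {C} (intersection, +0)
HW@3: {C} ∪ {T} = {C,T} (union, +1)
HWX@3: {C,T} ∪ {G} = {C,G,T} (union, +1)
BHSWX@3: {C} ∩ {C,G,T} = {C} (intersection, +0)
BS@4: {T} ∪ {A} = {A,T} (union, +1)
HW@4: {G} ∪ {T} = {G,T} (union, +1)
HWX@4: {G,T} ∪ {C} = {C,G,T} (union, +1)
BHSWX@4: {A,T} ∩ {C,G,T} = {T} (intersection, +0)
BS@5: {C} ∪ {G} = {C,G} (union, +1)
HW@5: {T} ∪ {G} = {G,T} (union, +1)
HWX@5: {G,T} ∪ {A} = {A,G,T} (union, +1)
BHSWX@5: {C,G} ∩ {A,G,T} = {G} (intersection, +0)
per-site changes: [2, 2, 2, 2, 3, 3]; total = 14

G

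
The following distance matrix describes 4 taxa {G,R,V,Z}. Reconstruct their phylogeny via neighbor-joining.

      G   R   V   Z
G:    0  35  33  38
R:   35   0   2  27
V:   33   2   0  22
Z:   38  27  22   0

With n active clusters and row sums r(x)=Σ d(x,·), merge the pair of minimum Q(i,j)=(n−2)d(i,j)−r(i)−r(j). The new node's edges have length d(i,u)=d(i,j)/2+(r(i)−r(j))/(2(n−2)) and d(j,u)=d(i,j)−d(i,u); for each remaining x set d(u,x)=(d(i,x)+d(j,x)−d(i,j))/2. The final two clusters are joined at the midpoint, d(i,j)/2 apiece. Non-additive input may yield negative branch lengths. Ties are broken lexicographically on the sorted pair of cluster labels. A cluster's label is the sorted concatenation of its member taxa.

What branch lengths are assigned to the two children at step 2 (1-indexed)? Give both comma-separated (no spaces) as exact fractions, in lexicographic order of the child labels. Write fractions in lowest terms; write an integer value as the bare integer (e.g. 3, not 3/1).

1. join G+Z (d=38, Q=-117) ⇒ GZ; edges |G|=95/4, |Z|=57/4
  updated: d(GZ,R)=12, d(GZ,V)=17/2
2. join GZ+R (d=12, Q=-45/2) ⇒ GRZ; edges |GZ|=37/4, |R|=11/4
  updated: d(GRZ,V)=-3/4
3. join GRZ+V (d=-3/4) ⇒ GRVZ; edges |GRZ|=-3/8, |V|=-3/8
final tree: (((G:95/4,Z:57/4):37/4,R:11/4):-3/8,V:-3/8)
total length: 197/4

37/4,11/4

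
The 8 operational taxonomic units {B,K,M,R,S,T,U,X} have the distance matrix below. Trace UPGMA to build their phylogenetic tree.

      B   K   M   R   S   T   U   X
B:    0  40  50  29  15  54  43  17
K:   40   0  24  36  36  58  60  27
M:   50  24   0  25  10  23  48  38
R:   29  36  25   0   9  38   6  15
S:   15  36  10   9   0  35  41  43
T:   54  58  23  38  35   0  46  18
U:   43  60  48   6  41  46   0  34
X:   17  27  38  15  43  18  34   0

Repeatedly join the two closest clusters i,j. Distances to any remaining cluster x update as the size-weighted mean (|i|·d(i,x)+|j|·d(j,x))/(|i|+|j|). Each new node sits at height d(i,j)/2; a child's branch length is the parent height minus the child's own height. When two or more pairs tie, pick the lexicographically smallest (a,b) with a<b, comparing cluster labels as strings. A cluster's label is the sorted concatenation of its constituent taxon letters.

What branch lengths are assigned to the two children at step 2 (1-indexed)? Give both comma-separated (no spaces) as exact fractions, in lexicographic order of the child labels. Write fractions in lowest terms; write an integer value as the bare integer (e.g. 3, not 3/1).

step 1: merge (R,U) at d=6; branch lengths R→3, U→3; new cluster RU
  updated: d(B,RU)=36, d(K,RU)=48, d(M,RU)=73/2, d(RU,S)=25, d(RU,T)=42, d(RU,X)=49/2
step 2: merge (M,S) at d=10; branch lengths M→5, S→5; new cluster MS
  updated: d(B,MS)=65/2, d(K,MS)=30, d(MS,RU)=123/4, d(MS,T)=29, d(MS,X)=81/2
step 3: merge (B,X) at d=17; branch lengths B→17/2, X→17/2; new cluster BX
  updated: d(BX,K)=67/2, d(BX,MS)=73/2, d(BX,RU)=121/4, d(BX,T)=36
step 4: merge (MS,T) at d=29; branch lengths MS→19/2, T→29/2; new cluster MST
  updated: d(BX,MST)=109/3, d(K,MST)=118/3, d(MST,RU)=69/2
step 5: merge (BX,RU) at d=121/4; branch lengths BX→53/8, RU→97/8; new cluster BRUX
  updated: d(BRUX,K)=163/4, d(BRUX,MST)=425/12
step 6: merge (BRUX,MST) at d=425/12; branch lengths BRUX→31/12, MST→77/24; new cluster BMRSTUX
  updated: d(BMRSTUX,K)=281/7
step 7: merge (BMRSTUX,K) at d=281/7; branch lengths BMRSTUX→397/168, K→281/14; new cluster BKMRSTUX
final tree: ((((B:17/2,X:17/2):53/8,(R:3,U:3):97/8):31/12,((M:5,S:5):19/2,T:29/2):77/24):397/168,K:281/14)
total length: 4367/42

5,5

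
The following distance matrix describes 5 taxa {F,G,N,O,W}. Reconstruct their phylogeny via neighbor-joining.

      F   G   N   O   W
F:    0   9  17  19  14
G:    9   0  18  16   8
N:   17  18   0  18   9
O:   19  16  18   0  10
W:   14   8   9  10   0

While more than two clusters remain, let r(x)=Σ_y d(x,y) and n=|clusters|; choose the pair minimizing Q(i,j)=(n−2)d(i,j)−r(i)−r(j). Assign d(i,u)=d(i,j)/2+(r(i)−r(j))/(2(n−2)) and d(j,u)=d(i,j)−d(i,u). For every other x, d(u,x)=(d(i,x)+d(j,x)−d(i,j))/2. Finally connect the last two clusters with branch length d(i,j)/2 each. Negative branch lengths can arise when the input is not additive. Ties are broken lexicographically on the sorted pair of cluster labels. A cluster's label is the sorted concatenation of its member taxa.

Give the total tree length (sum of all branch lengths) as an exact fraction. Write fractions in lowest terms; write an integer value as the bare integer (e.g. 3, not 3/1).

iteration 1: select F,G (d=9, Q=-83); attach at lengths (35/6, 19/6); label the merged cluster FG
  updated: d(FG,N)=13, d(FG,O)=13, d(FG,W)=13/2
iteration 2: select FG,O (d=13, Q=-95/2); attach at lengths (35/8, 69/8); label the merged cluster FGO
  updated: d(FGO,N)=9, d(FGO,W)=7/4
iteration 3: select FGO,N (d=9, Q=-79/4); attach at lengths (7/8, 65/8); label the merged cluster FGNO
  updated: d(FGNO,W)=7/8
iteration 4: select FGNO,W (d=7/8); attach at lengths (7/16, 7/16); label the merged cluster FGNOW
final tree: ((((F:35/6,G:19/6):35/8,O:69/8):7/8,N:65/8):7/16,W:7/16)
total length: 255/8

255/8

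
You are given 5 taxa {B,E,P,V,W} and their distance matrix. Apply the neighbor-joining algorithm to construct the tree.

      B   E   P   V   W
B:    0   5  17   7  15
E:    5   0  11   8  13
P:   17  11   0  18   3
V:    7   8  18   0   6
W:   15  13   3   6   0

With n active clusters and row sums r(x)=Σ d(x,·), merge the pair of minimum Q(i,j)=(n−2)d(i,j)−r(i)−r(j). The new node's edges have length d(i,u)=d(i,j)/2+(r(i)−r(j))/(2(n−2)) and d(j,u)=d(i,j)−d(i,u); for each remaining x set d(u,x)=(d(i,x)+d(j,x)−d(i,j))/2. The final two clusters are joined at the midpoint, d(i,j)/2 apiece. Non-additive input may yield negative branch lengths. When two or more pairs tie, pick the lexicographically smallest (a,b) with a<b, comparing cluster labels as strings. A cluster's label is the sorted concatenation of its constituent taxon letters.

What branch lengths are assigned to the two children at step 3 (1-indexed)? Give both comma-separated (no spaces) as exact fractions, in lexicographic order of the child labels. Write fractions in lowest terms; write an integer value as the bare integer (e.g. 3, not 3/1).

step 1: merge (P,W) at d=3, Q=-77; branch lengths P→7/2, W→-1/2; new cluster PW
  updated: d(B,PW)=29/2, d(E,PW)=21/2, d(PW,V)=21/2
step 2: merge (B,E) at d=5, Q=-40; branch lengths B→13/4, E→7/4; new cluster BE
  updated: d(BE,PW)=10, d(BE,V)=5
step 3: merge (BE,PW) at d=10, Q=-51/2; branch lengths BE→9/4, PW→31/4; new cluster BEPW
  updated: d(BEPW,V)=11/4
step 4: merge (BEPW,V) at d=11/4; branch lengths BEPW→11/8, V→11/8; new cluster BEPVW
final tree: (((B:13/4,E:7/4):9/4,(P:7/2,W:-1/2):31/4):11/8,V:11/8)
total length: 83/4

9/4,31/4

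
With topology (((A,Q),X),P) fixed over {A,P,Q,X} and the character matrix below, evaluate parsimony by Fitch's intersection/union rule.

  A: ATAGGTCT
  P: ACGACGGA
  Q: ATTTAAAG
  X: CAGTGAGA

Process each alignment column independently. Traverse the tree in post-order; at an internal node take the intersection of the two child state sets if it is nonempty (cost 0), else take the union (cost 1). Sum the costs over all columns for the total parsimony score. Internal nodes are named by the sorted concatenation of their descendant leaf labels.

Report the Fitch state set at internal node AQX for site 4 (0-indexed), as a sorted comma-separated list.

G

site 0, node AQ: A={A} ∩ Q={A} → {A} (+0)
site 0, node AQX: AQ={A} ∪ X={C} → {A,C} (+1)
site 0, node APQX: AQX={A,C} ∩ P={A} → {A} (+0)
site 1, node AQ: A={T} ∩ Q={T} → {T} (+0)
site 1, node AQX: AQ={T} ∪ X={A} → {A,T} (+1)
site 1, node APQX: AQX={A,T} ∪ P={C} → {A,C,T} (+1)
site 2, node AQ: A={A} ∪ Q={T} → {A,T} (+1)
site 2, node AQX: AQ={A,T} ∪ X={G} → {A,G,T} (+1)
site 2, node APQX: AQX={A,G,T} ∩ P={G} → {G} (+0)
site 3, node AQ: A={G} ∪ Q={T} → {G,T} (+1)
site 3, node AQX: AQ={G,T} ∩ X={T} → {T} (+0)
site 3, node APQX: AQX={T} ∪ P={A} → {A,T} (+1)
site 4, node AQ: A={G} ∪ Q={A} → {A,G} (+1)
site 4, node AQX: AQ={A,G} ∩ X={G} → {G} (+0)
site 4, node APQX: AQX={G} ∪ P={C} → {C,G} (+1)
site 5, node AQ: A={T} ∪ Q={A} → {A,T} (+1)
site 5, node AQX: AQ={A,T} ∩ X={A} → {A} (+0)
site 5, node APQX: AQX={A} ∪ P={G} → {A,G} (+1)
site 6, node AQ: A={C} ∪ Q={A} → {A,C} (+1)
site 6, node AQX: AQ={A,C} ∪ X={G} → {A,C,G} (+1)
site 6, node APQX: AQX={A,C,G} ∩ P={G} → {G} (+0)
site 7, node AQ: A={T} ∪ Q={G} → {G,T} (+1)
site 7, node AQX: AQ={G,T} ∪ X={A} → {A,G,T} (+1)
site 7, node APQX: AQX={A,G,T} ∩ P={A} → {A} (+0)
per-site changes: [1, 2, 2, 2, 2, 2, 2, 2]; total = 15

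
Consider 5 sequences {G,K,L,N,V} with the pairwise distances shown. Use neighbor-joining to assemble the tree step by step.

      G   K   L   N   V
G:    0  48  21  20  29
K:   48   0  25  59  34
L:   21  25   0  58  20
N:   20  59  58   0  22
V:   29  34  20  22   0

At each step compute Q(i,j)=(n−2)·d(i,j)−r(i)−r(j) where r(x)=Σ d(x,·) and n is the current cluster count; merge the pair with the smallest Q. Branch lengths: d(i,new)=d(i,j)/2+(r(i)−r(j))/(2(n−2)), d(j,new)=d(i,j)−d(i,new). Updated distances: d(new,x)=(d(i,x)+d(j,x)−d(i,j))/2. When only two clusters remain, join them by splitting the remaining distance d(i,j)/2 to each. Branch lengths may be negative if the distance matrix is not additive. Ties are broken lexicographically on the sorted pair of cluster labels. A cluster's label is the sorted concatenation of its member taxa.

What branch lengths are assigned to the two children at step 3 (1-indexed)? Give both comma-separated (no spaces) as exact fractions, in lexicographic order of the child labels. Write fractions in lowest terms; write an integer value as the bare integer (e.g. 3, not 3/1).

step 1: merge (G,N) at d=20, Q=-217; branch lengths G→19/6, N→101/6; new cluster GN
  updated: d(GN,K)=87/2, d(GN,L)=59/2, d(GN,V)=31/2
step 2: merge (GN,V) at d=31/2, Q=-127; branch lengths GN→25/2, V→3; new cluster GNV
  updated: d(GNV,K)=31, d(GNV,L)=17
step 3: merge (GNV,K) at d=31, Q=-73; branch lengths GNV→23/2, K→39/2; new cluster GKNV
  updated: d(GKNV,L)=11/2
step 4: merge (GKNV,L) at d=11/2; branch lengths GKNV→11/4, L→11/4; new cluster GKLNV
final tree: ((((G:19/6,N:101/6):25/2,V:3):23/2,K:39/2):11/4,L:11/4)
total length: 72

23/2,39/2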